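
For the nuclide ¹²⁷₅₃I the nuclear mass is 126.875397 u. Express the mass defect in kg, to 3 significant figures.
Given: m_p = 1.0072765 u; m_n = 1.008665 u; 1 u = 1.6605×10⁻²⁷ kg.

Total constituent mass: 53 × 1.0072765 + 74 × 1.008665 = 128.0268645 u
Mass defect Δm = 128.0268645 − 126.875397 = 1.1514675 u
In SI units: 1.1514675 u × 1.6605×10⁻²⁷ kg/u = 1.9120e-27 kg

1.91e-27 kg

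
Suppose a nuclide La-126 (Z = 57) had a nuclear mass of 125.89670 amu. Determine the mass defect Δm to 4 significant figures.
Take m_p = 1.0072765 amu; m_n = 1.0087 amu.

1.118 amu

Mass of separated nucleons = 57(1.0072765) + 69(1.0087) = 57.4147605 + 69.6003 = 127.0150605 amu
Mass defect Δm = 127.0150605 − 125.89670 = 1.1183605 amu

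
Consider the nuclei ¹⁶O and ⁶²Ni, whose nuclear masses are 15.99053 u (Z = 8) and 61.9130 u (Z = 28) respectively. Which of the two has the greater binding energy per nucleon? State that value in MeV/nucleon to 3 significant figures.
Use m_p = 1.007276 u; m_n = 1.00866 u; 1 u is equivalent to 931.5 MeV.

¹⁶O: Σm = 8(1.007276) + 8(1.00866) = 16.127488 u; Δm = 0.136958 u; E_B = 127.58 MeV; E_B/A = 7.974 MeV
⁶²Ni: Σm = 28(1.007276) + 34(1.00866) = 62.498168 u; Δm = 0.585168 u; E_B = 545.08 MeV; E_B/A = 8.792 MeV
⁶²Ni has the higher binding energy per nucleon, so it is the more tightly bound nucleus.

⁶²Ni; 8.79 MeV/nucleon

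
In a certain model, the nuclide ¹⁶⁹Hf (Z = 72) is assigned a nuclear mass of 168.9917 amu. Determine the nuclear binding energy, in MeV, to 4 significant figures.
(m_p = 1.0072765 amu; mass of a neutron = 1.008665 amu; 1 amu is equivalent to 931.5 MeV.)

1279 MeV

Z = 72, so N = A − Z = 169 − 72 = 97.
Mass of separated nucleons = 72(1.0072765) + 97(1.008665) = 72.5239080 + 97.840505 = 170.3644130 amu
Mass defect Δm = 170.3644130 − 168.9917 = 1.3727130 amu
Binding energy = Δm·c² = 1.3727130 × 931.5 MeV/amu = 1278.68 MeV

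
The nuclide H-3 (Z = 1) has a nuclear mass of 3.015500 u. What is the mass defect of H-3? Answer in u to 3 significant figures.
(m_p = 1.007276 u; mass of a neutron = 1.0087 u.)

0.00918 u

Σm = 1·m_p + 2·m_n = 1.007276 + 2.0174 = 3.024676 u
Mass defect Δm = 3.024676 − 3.015500 = 0.009176 u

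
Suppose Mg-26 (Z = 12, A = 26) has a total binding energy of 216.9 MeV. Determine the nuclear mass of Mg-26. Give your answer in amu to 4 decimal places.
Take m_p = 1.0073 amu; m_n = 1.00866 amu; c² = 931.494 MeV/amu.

Mass defect = 216.9 MeV / (931.494 MeV/amu) = 0.232852 amu
Constituent mass = 12(1.0073) + 14(1.00866) = 26.20884 amu
Nuclear mass = 26.20884 − 0.232852 = 25.975988 amu ≈ 25.9760 amu (to 4 decimal places)

25.9760 amu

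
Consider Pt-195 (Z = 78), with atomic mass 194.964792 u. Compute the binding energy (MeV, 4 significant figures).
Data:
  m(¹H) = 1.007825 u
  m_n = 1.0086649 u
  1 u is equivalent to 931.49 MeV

With 78 protons and 117 neutrons (A = 195):
Total constituent mass: 78 × 1.007825 + 117 × 1.0086649 = 196.6241433 u
Mass defect Δm = 196.6241433 − 194.964792 = 1.6593513 u
E_B = 1.6593513 × 931.49 = 1545.67 MeV

1546 MeV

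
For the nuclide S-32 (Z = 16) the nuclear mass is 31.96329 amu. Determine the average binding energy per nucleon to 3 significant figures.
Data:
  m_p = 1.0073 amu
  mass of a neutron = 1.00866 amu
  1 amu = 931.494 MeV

8.50 MeV/nucleon

Total constituent mass: 16 × 1.0073 + 16 × 1.00866 = 32.25536 amu
Mass defect Δm = 32.25536 − 31.96329 = 0.29207 amu
E_B = 0.29207 × 931.494 = 272.061 MeV
Dividing by A = 32 gives 8.502 MeV per nucleon.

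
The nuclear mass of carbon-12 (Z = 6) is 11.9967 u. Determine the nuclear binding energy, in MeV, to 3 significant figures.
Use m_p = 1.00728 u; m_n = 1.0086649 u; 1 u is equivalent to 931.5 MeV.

92.2 MeV

Σm = 6·m_p + 6·m_n = 6.04368 + 6.0519894 = 12.0956694 u
Mass defect Δm = 12.0956694 − 11.9967 = 0.0989694 u
Binding energy = Δm·c² = 0.0989694 × 931.5 MeV/u = 92.1900 MeV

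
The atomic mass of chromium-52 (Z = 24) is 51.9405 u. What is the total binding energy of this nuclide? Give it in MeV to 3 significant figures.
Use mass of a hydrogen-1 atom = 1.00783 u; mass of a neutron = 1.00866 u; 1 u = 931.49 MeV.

The nucleus contains 24 protons and 52 − 24 = 28 neutrons.
Total constituent mass: 24 × 1.00783 + 28 × 1.00866 = 52.43040 u
The mass defect is 52.43040 − 51.9405 = 0.48990 u.
Binding energy = Δm·c² = 0.48990 × 931.49 MeV/u = 456.337 MeV

456 MeV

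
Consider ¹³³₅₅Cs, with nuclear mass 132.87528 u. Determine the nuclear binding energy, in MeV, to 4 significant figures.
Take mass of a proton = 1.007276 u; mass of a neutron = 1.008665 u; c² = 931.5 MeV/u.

1119 MeV

Total constituent mass: 55 × 1.007276 + 78 × 1.008665 = 134.076050 u
The mass defect is 134.076050 − 132.87528 = 1.200770 u.
Binding energy = Δm·c² = 1.200770 × 931.5 MeV/u = 1118.52 MeV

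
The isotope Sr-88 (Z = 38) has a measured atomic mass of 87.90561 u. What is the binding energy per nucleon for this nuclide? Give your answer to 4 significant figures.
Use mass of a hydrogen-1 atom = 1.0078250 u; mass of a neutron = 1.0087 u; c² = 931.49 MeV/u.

Z = 38, so N = A − Z = 88 − 38 = 50.
Total constituent mass: 38 × 1.0078250 + 50 × 1.0087 = 88.7323500 u
The mass defect is 88.7323500 − 87.90561 = 0.8267400 u.
Binding energy = Δm·c² = 0.8267400 × 931.49 MeV/u = 770.100 MeV
BE/A = 770.100 MeV / 88 = 8.751 MeV/nucleon

8.751 MeV/nucleon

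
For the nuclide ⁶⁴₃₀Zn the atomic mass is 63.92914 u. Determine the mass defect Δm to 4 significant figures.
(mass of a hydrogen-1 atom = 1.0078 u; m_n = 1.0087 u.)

0.6007 u

Total constituent mass: 30 × 1.0078 + 34 × 1.0087 = 64.5298 u
Δm = 64.5298 − 63.92914 = 0.60066 u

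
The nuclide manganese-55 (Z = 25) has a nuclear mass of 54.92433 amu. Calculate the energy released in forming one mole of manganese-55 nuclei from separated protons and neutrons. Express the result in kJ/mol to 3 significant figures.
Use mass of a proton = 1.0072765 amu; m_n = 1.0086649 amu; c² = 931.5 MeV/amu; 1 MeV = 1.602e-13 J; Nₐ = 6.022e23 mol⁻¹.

Z = 25, so N = A − Z = 55 − 25 = 30.
Mass of separated nucleons = 25(1.0072765) + 30(1.0086649) = 25.1819125 + 30.2599470 = 55.4418595 amu
Mass defect Δm = 55.4418595 − 54.92433 = 0.5175295 amu
Binding energy = Δm·c² = 0.5175295 × 931.5 MeV/amu = 482.079 MeV
Per nucleus in joules: 482.079 MeV × 1.602e-13 J/MeV = 7.7229e-11 J
Per mole: 7.7229e-11 J × 6.022e23 mol⁻¹ = 4.6507e+13 J/mol

4.65e+10 kJ/mol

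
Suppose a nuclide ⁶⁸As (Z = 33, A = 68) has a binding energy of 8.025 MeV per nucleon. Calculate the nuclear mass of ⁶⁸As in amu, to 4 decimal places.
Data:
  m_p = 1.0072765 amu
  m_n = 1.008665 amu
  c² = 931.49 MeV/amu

67.9576 amu

Total binding energy = 68 × 8.025 = 545.700 MeV
Mass defect = 545.700 MeV / (931.49 MeV/amu) = 0.585836 amu
Constituent mass = 33(1.0072765) + 35(1.008665) = 68.5433995 amu
Nuclear mass = 68.5433995 − 0.585836 = 67.9575635 amu ≈ 67.9576 amu (to 4 decimal places)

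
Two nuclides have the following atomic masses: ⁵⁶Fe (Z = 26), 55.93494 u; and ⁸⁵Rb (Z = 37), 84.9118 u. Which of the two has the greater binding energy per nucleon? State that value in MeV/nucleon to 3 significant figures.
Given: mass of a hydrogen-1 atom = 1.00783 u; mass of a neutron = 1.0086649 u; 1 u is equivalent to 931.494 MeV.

⁵⁶Fe; 8.79 MeV/nucleon

⁵⁶Fe: Σm = 26(1.00783) + 30(1.0086649) = 56.4635270 u; Δm = 0.5285870 u; E_B = 492.376 MeV; E_B/A = 8.792 MeV
⁸⁵Rb: Σm = 37(1.00783) + 48(1.0086649) = 85.7056252 u; Δm = 0.7938252 u; E_B = 739.44 MeV; E_B/A = 8.699 MeV
⁵⁶Fe has the higher binding energy per nucleon, so it is the more tightly bound nucleus.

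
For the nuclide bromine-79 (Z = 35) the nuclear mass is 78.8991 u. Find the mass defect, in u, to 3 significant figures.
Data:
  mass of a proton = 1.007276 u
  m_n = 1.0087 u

0.738 u

With 35 protons and 44 neutrons (A = 79):
Σm = 35·m_p + 44·m_n = 35.254660 + 44.3828 = 79.637460 u
Δm = 79.637460 − 78.8991 = 0.738360 u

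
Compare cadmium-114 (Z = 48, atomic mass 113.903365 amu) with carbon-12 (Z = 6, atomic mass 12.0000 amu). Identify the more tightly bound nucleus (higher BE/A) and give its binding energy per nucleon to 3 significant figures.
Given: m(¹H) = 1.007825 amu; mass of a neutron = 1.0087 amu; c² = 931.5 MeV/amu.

cadmium-114; 8.55 MeV/nucleon

cadmium-114: Σm = 48(1.007825) + 66(1.0087) = 114.949800 amu; Δm = 1.046435 amu; E_B = 974.75 MeV; E_B/A = 8.550 MeV
carbon-12: Σm = 6(1.007825) + 6(1.0087) = 12.099150 amu; Δm = 0.099150 amu; E_B = 92.358 MeV; E_B/A = 7.697 MeV
cadmium-114 has the higher binding energy per nucleon, so it is the more tightly bound nucleus.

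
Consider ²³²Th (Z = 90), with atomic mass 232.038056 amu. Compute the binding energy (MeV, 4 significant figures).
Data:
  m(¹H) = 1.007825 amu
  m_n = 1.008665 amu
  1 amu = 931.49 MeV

The nucleus contains 90 protons and 232 − 90 = 142 neutrons.
Total constituent mass: 90 × 1.007825 + 142 × 1.008665 = 233.934680 amu
The mass defect is 233.934680 − 232.038056 = 1.896624 amu.
Converting to energy: 1.896624 amu × 931.49 MeV/amu = 1766.69 MeV

1767 MeV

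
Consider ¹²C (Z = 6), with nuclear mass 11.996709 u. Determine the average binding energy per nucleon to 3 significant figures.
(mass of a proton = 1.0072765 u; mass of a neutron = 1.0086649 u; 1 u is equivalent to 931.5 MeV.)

7.68 MeV/nucleon

Z = 6, so N = A − Z = 12 − 6 = 6.
Mass of separated nucleons = 6(1.0072765) + 6(1.0086649) = 6.0436590 + 6.0519894 = 12.0956484 u
The mass defect is 12.0956484 − 11.996709 = 0.0989394 u.
Converting to energy: 0.0989394 u × 931.5 MeV/u = 92.1621 MeV
Dividing by A = 12 gives 7.680 MeV per nucleon.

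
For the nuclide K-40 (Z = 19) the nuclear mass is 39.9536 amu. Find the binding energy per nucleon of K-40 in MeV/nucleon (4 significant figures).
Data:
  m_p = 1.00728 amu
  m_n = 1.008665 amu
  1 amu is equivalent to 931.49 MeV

Total constituent mass: 19 × 1.00728 + 21 × 1.008665 = 40.320285 amu
Δm = 40.320285 − 39.9536 = 0.366685 amu
E_B = 0.366685 × 931.49 = 341.563 MeV
BE/A = 341.563 MeV / 40 = 8.539 MeV/nucleon

8.539 MeV/nucleon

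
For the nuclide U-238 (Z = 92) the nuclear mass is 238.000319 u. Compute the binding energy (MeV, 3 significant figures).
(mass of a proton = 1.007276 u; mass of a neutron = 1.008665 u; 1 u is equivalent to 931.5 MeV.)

1800 MeV

The nucleus contains 92 protons and 238 − 92 = 146 neutrons.
Total constituent mass: 92 × 1.007276 + 146 × 1.008665 = 239.934482 u
Mass defect Δm = 239.934482 − 238.000319 = 1.934163 u
E_B = 1.934163 × 931.5 = 1801.67 MeV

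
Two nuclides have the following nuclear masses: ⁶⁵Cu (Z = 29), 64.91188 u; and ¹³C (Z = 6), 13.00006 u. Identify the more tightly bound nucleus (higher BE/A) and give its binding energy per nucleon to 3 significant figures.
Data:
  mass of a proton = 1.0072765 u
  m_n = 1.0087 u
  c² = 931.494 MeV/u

⁶⁵Cu: Σm = 29(1.0072765) + 36(1.0087) = 65.5242185 u; Δm = 0.6123385 u; E_B = 570.39 MeV; E_B/A = 8.775 MeV
¹³C: Σm = 6(1.0072765) + 7(1.0087) = 13.1045590 u; Δm = 0.1044990 u; E_B = 97.340 MeV; E_B/A = 7.488 MeV
⁶⁵Cu has the higher binding energy per nucleon, so it is the more tightly bound nucleus.

⁶⁵Cu; 8.78 MeV/nucleon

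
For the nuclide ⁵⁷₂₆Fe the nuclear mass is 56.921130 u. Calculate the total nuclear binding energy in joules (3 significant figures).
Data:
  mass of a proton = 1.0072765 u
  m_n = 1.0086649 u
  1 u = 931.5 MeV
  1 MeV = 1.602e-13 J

8.01e-11 J

With 26 protons and 31 neutrons (A = 57):
Σm = 26·m_p + 31·m_n = 26.1891890 + 31.2686119 = 57.4578009 u
Mass defect Δm = 57.4578009 − 56.921130 = 0.5366709 u
Binding energy = Δm·c² = 0.5366709 × 931.5 MeV/u = 499.909 MeV
In joules: 499.909 MeV × 1.602e-13 J/MeV = 8.0085e-11 J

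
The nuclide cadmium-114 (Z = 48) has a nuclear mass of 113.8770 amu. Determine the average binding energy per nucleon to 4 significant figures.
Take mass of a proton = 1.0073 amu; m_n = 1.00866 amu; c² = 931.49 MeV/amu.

8.538 MeV/nucleon

The nucleus contains 48 protons and 114 − 48 = 66 neutrons.
Mass of separated nucleons = 48(1.0073) + 66(1.00866) = 48.3504 + 66.57156 = 114.92196 amu
Mass defect Δm = 114.92196 − 113.8770 = 1.04496 amu
E_B = 1.04496 × 931.49 = 973.370 MeV
Dividing by A = 114 gives 8.538 MeV per nucleon.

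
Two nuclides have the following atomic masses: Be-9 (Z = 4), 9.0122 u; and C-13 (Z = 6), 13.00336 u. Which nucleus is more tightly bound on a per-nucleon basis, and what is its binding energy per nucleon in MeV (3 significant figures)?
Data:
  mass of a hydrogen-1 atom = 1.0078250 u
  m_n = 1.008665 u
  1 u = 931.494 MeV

Be-9: Σm = 4(1.0078250) + 5(1.008665) = 9.0746250 u; Δm = 0.0624250 u; E_B = 58.149 MeV; E_B/A = 6.461 MeV
C-13: Σm = 6(1.0078250) + 7(1.008665) = 13.1076050 u; Δm = 0.1042450 u; E_B = 97.104 MeV; E_B/A = 7.470 MeV
C-13 has the higher binding energy per nucleon, so it is the more tightly bound nucleus.

C-13; 7.47 MeV/nucleon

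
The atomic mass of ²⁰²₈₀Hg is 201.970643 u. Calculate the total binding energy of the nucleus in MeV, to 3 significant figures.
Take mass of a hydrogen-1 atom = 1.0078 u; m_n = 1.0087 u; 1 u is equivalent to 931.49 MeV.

1600 MeV

Z = 80, so N = A − Z = 202 − 80 = 122.
Mass of separated nucleons = 80(1.0078) + 122(1.0087) = 80.6240 + 123.0614 = 203.6854 u
The mass defect is 203.6854 − 201.970643 = 1.714757 u.
E_B = 1.714757 × 931.49 = 1597.28 MeV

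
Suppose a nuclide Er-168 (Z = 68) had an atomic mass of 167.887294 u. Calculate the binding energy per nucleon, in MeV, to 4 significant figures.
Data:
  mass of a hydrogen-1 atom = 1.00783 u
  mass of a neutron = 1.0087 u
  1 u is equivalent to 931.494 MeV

8.401 MeV/nucleon

Total constituent mass: 68 × 1.00783 + 100 × 1.0087 = 169.40244 u
Mass defect Δm = 169.40244 − 167.887294 = 1.515146 u
Converting to energy: 1.515146 u × 931.494 MeV/u = 1411.35 MeV
BE/A = 1411.35 MeV / 168 = 8.401 MeV/nucleon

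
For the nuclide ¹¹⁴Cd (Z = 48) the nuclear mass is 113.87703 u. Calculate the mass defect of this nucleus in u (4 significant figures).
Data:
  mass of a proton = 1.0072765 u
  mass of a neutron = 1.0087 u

Total constituent mass: 48 × 1.0072765 + 66 × 1.0087 = 114.9234720 u
Δm = 114.9234720 − 113.87703 = 1.0464420 u

1.046 u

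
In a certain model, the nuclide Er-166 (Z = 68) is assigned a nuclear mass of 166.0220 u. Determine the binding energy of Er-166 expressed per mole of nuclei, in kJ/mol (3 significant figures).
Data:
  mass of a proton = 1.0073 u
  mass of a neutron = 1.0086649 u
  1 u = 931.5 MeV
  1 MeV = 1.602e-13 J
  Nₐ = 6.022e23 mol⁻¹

Z = 68, so N = A − Z = 166 − 68 = 98.
Σm = 68·m_p + 98·m_n = 68.4964 + 98.8491602 = 167.3455602 u
The mass defect is 167.3455602 − 166.0220 = 1.3235602 u.
Binding energy = Δm·c² = 1.3235602 × 931.5 MeV/u = 1232.90 MeV
Per nucleus in joules: 1232.90 MeV × 1.602e-13 J/MeV = 1.9751e-10 J
Per mole: 1.9751e-10 J × 6.022e23 mol⁻¹ = 1.1894e+14 J/mol

1.19e+11 kJ/mol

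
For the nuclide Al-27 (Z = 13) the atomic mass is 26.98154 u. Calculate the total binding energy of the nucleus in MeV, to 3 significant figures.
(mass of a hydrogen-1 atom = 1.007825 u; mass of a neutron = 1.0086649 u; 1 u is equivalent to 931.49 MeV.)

With 13 protons and 14 neutrons (A = 27):
Total constituent mass: 13 × 1.007825 + 14 × 1.0086649 = 27.2230336 u
The mass defect is 27.2230336 − 26.98154 = 0.2414936 u.
E_B = 0.2414936 × 931.49 = 224.949 MeV

225 MeV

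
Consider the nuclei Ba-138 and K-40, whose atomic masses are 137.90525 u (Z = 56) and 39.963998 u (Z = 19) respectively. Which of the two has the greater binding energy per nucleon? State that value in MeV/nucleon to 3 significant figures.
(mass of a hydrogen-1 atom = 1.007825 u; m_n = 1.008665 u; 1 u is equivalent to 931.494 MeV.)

Ba-138: Σm = 56(1.007825) + 82(1.008665) = 139.148730 u; Δm = 1.243480 u; E_B = 1158.3 MeV; E_B/A = 8.393 MeV
K-40: Σm = 19(1.007825) + 21(1.008665) = 40.330640 u; Δm = 0.366642 u; E_B = 341.52 MeV; E_B/A = 8.538 MeV
K-40 has the higher binding energy per nucleon, so it is the more tightly bound nucleus.

K-40; 8.54 MeV/nucleon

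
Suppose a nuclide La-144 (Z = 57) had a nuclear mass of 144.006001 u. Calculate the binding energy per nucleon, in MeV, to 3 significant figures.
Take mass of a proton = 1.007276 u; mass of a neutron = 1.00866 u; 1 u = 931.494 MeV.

Z = 57, so N = A − Z = 144 − 57 = 87.
Total constituent mass: 57 × 1.007276 + 87 × 1.00866 = 145.168152 u
The mass defect is 145.168152 − 144.006001 = 1.162151 u.
Binding energy = Δm·c² = 1.162151 × 931.494 MeV/u = 1082.54 MeV
Dividing by A = 144 gives 7.518 MeV per nucleon.

7.52 MeV/nucleon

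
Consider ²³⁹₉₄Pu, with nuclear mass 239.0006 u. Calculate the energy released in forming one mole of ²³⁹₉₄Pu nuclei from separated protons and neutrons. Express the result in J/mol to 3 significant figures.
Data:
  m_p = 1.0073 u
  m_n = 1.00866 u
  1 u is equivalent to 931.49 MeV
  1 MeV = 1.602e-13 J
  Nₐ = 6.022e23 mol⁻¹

1.74e+14 J/mol

Total constituent mass: 94 × 1.0073 + 145 × 1.00866 = 240.94190 u
The mass defect is 240.94190 − 239.0006 = 1.94130 u.
Converting to energy: 1.94130 u × 931.49 MeV/u = 1808.30 MeV
Per nucleus in joules: 1808.30 MeV × 1.602e-13 J/MeV = 2.8969e-10 J
Per mole: 2.8969e-10 J × 6.022e23 mol⁻¹ = 1.7445e+14 J/mol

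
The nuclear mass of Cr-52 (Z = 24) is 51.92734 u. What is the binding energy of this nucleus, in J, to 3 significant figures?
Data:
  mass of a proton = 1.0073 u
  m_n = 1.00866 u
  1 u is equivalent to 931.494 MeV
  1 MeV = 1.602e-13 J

7.32e-11 J

Z = 24, so N = A − Z = 52 − 24 = 28.
Σm = 24·m_p + 28·m_n = 24.1752 + 28.24248 = 52.41768 u
The mass defect is 52.41768 − 51.92734 = 0.49034 u.
Binding energy = Δm·c² = 0.49034 × 931.494 MeV/u = 456.749 MeV
In joules: 456.749 MeV × 1.602e-13 J/MeV = 7.3171e-11 J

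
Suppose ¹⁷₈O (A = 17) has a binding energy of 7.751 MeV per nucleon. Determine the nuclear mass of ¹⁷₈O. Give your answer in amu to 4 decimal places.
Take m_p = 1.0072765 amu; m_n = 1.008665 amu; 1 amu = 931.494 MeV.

16.9947 amu

Total binding energy = 17 × 7.751 = 131.767 MeV
Mass defect = 131.767 MeV / (931.494 MeV/amu) = 0.141458 amu
Constituent mass = 8(1.0072765) + 9(1.008665) = 17.1361970 amu
Nuclear mass = 17.1361970 − 0.141458 = 16.9947390 amu ≈ 16.9947 amu (to 4 decimal places)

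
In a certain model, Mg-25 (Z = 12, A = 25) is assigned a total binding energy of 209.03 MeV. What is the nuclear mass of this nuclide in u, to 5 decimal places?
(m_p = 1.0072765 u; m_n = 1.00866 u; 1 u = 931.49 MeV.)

24.97549 u

Mass defect = 209.03 MeV / (931.49 MeV/u) = 0.2244039 u
Constituent mass = 12(1.0072765) + 13(1.00866) = 25.1998980 u
Nuclear mass = 25.1998980 − 0.2244039 = 24.9754941 u ≈ 24.97549 u (to 5 decimal places)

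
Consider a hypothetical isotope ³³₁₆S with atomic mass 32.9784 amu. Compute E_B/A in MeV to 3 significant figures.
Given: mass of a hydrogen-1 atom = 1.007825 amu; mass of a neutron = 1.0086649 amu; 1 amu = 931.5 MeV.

8.30 MeV/nucleon

With 16 protons and 17 neutrons (A = 33):
Total constituent mass: 16 × 1.007825 + 17 × 1.0086649 = 33.2725033 amu
Δm = 33.2725033 − 32.9784 = 0.2941033 amu
Converting to energy: 0.2941033 amu × 931.5 MeV/amu = 273.957 MeV
Per nucleon: 273.957 / 33 = 8.302 MeV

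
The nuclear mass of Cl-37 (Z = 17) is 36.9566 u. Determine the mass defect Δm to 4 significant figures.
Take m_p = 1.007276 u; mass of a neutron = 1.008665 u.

Mass of separated nucleons = 17(1.007276) + 20(1.008665) = 17.123692 + 20.173300 = 37.296992 u
Δm = 37.296992 − 36.9566 = 0.340392 u

0.3404 u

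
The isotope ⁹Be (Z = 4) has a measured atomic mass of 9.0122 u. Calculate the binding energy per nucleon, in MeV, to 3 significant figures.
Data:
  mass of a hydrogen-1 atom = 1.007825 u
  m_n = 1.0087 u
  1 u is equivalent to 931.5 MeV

Total constituent mass: 4 × 1.007825 + 5 × 1.0087 = 9.074800 u
The mass defect is 9.074800 − 9.0122 = 0.062600 u.
E_B = 0.062600 × 931.5 = 58.3119 MeV
Per nucleon: 58.3119 / 9 = 6.479 MeV

6.48 MeV/nucleon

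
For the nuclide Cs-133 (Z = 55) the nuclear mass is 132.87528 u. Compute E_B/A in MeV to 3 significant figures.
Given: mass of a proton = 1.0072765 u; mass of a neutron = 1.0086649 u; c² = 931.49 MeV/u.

8.41 MeV/nucleon

Mass of separated nucleons = 55(1.0072765) + 78(1.0086649) = 55.4002075 + 78.6758622 = 134.0760697 u
Mass defect Δm = 134.0760697 − 132.87528 = 1.2007897 u
Binding energy = Δm·c² = 1.2007897 × 931.49 MeV/u = 1118.52 MeV
BE/A = 1118.52 MeV / 133 = 8.410 MeV/nucleon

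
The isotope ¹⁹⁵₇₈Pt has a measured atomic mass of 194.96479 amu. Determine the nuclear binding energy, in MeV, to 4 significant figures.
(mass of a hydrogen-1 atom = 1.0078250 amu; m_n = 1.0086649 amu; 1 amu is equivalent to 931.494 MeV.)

1546 MeV

Z = 78, so N = A − Z = 195 − 78 = 117.
Σm = 78·m(¹H) + 117·m_n = 78.6103500 + 118.0137933 = 196.6241433 amu
The mass defect is 196.6241433 − 194.96479 = 1.6593533 amu.
Binding energy = Δm·c² = 1.6593533 × 931.494 MeV/amu = 1545.68 MeV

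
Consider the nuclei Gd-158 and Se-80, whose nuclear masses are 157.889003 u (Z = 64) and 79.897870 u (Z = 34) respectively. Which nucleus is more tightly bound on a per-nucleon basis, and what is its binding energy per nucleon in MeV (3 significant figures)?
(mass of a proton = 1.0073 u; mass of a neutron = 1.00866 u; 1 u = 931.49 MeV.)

Gd-158: Σm = 64(1.0073) + 94(1.00866) = 159.28124 u; Δm = 1.392237 u; E_B = 1296.9 MeV; E_B/A = 8.208 MeV
Se-80: Σm = 34(1.0073) + 46(1.00866) = 80.64656 u; Δm = 0.748690 u; E_B = 697.397 MeV; E_B/A = 8.717 MeV
Se-80 has the higher binding energy per nucleon, so it is the more tightly bound nucleus.

Se-80; 8.72 MeV/nucleon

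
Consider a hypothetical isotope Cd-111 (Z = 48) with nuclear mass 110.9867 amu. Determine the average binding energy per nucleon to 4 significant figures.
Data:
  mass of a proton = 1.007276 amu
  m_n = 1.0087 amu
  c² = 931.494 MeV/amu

7.642 MeV/nucleon

Mass of separated nucleons = 48(1.007276) + 63(1.0087) = 48.349248 + 63.5481 = 111.897348 amu
Δm = 111.897348 − 110.9867 = 0.910648 amu
Binding energy = Δm·c² = 0.910648 × 931.494 MeV/amu = 848.263 MeV
BE/A = 848.263 MeV / 111 = 7.642 MeV/nucleon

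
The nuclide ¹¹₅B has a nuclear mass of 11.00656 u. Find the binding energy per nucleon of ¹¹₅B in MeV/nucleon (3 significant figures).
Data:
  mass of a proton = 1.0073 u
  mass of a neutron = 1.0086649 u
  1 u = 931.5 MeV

6.94 MeV/nucleon

Mass of separated nucleons = 5(1.0073) + 6(1.0086649) = 5.0365 + 6.0519894 = 11.0884894 u
Mass defect Δm = 11.0884894 − 11.00656 = 0.0819294 u
Binding energy = Δm·c² = 0.0819294 × 931.5 MeV/u = 76.3172 MeV
Dividing by A = 11 gives 6.938 MeV per nucleon.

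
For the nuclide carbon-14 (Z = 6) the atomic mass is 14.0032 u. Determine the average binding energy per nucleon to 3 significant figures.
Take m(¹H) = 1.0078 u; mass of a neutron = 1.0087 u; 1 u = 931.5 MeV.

7.53 MeV/nucleon

Z = 6, so N = A − Z = 14 − 6 = 8.
Total constituent mass: 6 × 1.0078 + 8 × 1.0087 = 14.1164 u
Mass defect Δm = 14.1164 − 14.0032 = 0.1132 u
Binding energy = Δm·c² = 0.1132 × 931.5 MeV/u = 105.446 MeV
Dividing by A = 14 gives 7.532 MeV per nucleon.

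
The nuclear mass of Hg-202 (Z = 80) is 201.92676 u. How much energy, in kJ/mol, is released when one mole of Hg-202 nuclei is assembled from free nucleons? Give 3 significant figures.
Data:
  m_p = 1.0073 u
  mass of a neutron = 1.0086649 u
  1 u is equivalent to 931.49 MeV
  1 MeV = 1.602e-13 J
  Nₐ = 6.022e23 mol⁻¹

Total constituent mass: 80 × 1.0073 + 122 × 1.0086649 = 203.6411178 u
Mass defect Δm = 203.6411178 − 201.92676 = 1.7143578 u
E_B = 1.7143578 × 931.49 = 1596.91 MeV
Per nucleus in joules: 1596.91 MeV × 1.602e-13 J/MeV = 2.5582e-10 J
Per mole: 2.5582e-10 J × 6.022e23 mol⁻¹ = 1.5405e+14 J/mol

1.54e+11 kJ/mol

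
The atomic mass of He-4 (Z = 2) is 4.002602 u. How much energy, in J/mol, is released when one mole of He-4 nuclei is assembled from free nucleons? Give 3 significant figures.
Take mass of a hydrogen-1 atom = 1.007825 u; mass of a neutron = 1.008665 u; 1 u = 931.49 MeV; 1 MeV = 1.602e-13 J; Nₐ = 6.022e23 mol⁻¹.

2.73e+12 J/mol

With 2 protons and 2 neutrons (A = 4):
Mass of separated nucleons = 2(1.007825) + 2(1.008665) = 2.015650 + 2.017330 = 4.032980 u
The mass defect is 4.032980 − 4.002602 = 0.030378 u.
Binding energy = Δm·c² = 0.030378 × 931.49 MeV/u = 28.2968 MeV
Per nucleus in joules: 28.2968 MeV × 1.602e-13 J/MeV = 4.5331e-12 J
Per mole: 4.5331e-12 J × 6.022e23 mol⁻¹ = 2.7298e+12 J/mol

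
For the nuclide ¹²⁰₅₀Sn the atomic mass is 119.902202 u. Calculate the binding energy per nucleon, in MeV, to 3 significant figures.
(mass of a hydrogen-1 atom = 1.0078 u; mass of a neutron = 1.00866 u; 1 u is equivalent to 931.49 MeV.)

8.49 MeV/nucleon

Z = 50, so N = A − Z = 120 − 50 = 70.
Total constituent mass: 50 × 1.0078 + 70 × 1.00866 = 120.99620 u
Δm = 120.99620 − 119.902202 = 1.093998 u
Converting to energy: 1.093998 u × 931.49 MeV/u = 1019.05 MeV
Dividing by A = 120 gives 8.492 MeV per nucleon.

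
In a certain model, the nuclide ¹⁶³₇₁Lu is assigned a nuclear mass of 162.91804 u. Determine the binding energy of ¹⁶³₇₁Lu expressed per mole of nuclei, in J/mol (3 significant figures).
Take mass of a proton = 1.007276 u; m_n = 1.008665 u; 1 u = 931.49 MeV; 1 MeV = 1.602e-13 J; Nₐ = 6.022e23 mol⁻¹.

1.25e+14 J/mol

Total constituent mass: 71 × 1.007276 + 92 × 1.008665 = 164.313776 u
Δm = 164.313776 − 162.91804 = 1.395736 u
Converting to energy: 1.395736 u × 931.49 MeV/u = 1300.11 MeV
Per nucleus in joules: 1300.11 MeV × 1.602e-13 J/MeV = 2.0828e-10 J
Per mole: 2.0828e-10 J × 6.022e23 mol⁻¹ = 1.2543e+14 J/mol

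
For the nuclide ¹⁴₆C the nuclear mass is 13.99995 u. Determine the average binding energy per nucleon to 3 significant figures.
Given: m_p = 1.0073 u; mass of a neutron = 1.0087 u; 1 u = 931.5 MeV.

Z = 6, so N = A − Z = 14 − 6 = 8.
Total constituent mass: 6 × 1.0073 + 8 × 1.0087 = 14.1134 u
Mass defect Δm = 14.1134 − 13.99995 = 0.11345 u
E_B = 0.11345 × 931.5 = 105.6787 MeV
Dividing by A = 14 gives 7.548 MeV per nucleon.

7.55 MeV/nucleon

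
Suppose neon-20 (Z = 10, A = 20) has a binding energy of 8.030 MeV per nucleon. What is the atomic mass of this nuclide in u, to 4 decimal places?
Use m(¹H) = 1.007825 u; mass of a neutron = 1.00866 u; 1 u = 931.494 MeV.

Total binding energy = 20 × 8.030 = 160.600 MeV
Mass defect = 160.600 MeV / (931.494 MeV/u) = 0.172411 u
Constituent mass = 10(1.007825) + 10(1.00866) = 20.164850 u
Atomic mass = 20.164850 − 0.172411 = 19.992439 u ≈ 19.9924 u (to 4 decimal places)

19.9924 u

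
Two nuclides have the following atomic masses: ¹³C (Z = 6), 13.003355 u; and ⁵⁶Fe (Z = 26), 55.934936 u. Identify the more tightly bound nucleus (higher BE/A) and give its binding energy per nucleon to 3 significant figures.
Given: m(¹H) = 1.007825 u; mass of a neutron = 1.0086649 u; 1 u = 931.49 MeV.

⁵⁶Fe; 8.79 MeV/nucleon

¹³C: Σm = 6(1.007825) + 7(1.0086649) = 13.1076043 u; Δm = 0.1042493 u; E_B = 97.107 MeV; E_B/A = 7.470 MeV
⁵⁶Fe: Σm = 26(1.007825) + 30(1.0086649) = 56.4633970 u; Δm = 0.5284610 u; E_B = 492.26 MeV; E_B/A = 8.790 MeV
⁵⁶Fe has the higher binding energy per nucleon, so it is the more tightly bound nucleus.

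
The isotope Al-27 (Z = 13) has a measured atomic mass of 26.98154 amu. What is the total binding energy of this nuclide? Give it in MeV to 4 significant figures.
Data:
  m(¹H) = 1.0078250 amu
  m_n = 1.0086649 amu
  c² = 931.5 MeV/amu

225.0 MeV

With 13 protons and 14 neutrons (A = 27):
Total constituent mass: 13 × 1.0078250 + 14 × 1.0086649 = 27.2230336 amu
The mass defect is 27.2230336 − 26.98154 = 0.2414936 amu.
Binding energy = Δm·c² = 0.2414936 × 931.5 MeV/amu = 224.951 MeV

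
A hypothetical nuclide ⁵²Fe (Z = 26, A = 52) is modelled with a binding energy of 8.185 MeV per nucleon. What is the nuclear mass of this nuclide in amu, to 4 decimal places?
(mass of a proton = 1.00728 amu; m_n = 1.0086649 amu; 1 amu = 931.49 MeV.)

51.9576 amu

Total binding energy = 52 × 8.185 = 425.620 MeV
Mass defect = 425.620 MeV / (931.49 MeV/amu) = 0.456924 amu
Constituent mass = 26(1.00728) + 26(1.0086649) = 52.4145674 amu
Nuclear mass = 52.4145674 − 0.456924 = 51.9576434 amu ≈ 51.9576 amu (to 4 decimal places)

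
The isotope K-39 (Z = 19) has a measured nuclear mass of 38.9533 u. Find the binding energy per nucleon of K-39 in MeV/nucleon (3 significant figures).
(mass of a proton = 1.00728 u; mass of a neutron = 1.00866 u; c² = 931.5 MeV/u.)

8.56 MeV/nucleon

Total constituent mass: 19 × 1.00728 + 20 × 1.00866 = 39.31152 u
Δm = 39.31152 − 38.9533 = 0.35822 u
Converting to energy: 0.35822 u × 931.5 MeV/u = 333.682 MeV
BE/A = 333.682 MeV / 39 = 8.556 MeV/nucleon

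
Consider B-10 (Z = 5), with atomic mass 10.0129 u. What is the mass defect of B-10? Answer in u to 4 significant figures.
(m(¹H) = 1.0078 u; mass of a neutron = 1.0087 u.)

0.06960 u

Total constituent mass: 5 × 1.0078 + 5 × 1.0087 = 10.0825 u
Δm = 10.0825 − 10.0129 = 0.0696 u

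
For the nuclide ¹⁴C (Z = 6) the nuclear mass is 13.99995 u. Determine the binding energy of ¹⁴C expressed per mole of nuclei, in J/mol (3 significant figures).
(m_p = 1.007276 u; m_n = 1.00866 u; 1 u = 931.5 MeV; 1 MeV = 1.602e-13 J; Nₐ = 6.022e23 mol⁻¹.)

1.02e+13 J/mol

With 6 protons and 8 neutrons (A = 14):
Mass of separated nucleons = 6(1.007276) + 8(1.00866) = 6.043656 + 8.06928 = 14.112936 u
Mass defect Δm = 14.112936 − 13.99995 = 0.112986 u
Converting to energy: 0.112986 u × 931.5 MeV/u = 105.246 MeV
Per nucleus in joules: 105.246 MeV × 1.602e-13 J/MeV = 1.6860e-11 J
Per mole: 1.6860e-11 J × 6.022e23 mol⁻¹ = 1.0153e+13 J/mol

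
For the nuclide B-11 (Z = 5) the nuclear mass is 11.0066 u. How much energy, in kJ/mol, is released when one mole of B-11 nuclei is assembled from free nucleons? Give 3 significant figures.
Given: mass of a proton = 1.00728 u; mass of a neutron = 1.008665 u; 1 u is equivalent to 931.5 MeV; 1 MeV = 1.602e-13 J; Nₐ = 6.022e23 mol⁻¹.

7.35e+09 kJ/mol

With 5 protons and 6 neutrons (A = 11):
Mass of separated nucleons = 5(1.00728) + 6(1.008665) = 5.03640 + 6.051990 = 11.088390 u
Δm = 11.088390 − 11.0066 = 0.081790 u
E_B = 0.081790 × 931.5 = 76.1874 MeV
Per nucleus in joules: 76.1874 MeV × 1.602e-13 J/MeV = 1.2205e-11 J
Per mole: 1.2205e-11 J × 6.022e23 mol⁻¹ = 7.3499e+12 J/mol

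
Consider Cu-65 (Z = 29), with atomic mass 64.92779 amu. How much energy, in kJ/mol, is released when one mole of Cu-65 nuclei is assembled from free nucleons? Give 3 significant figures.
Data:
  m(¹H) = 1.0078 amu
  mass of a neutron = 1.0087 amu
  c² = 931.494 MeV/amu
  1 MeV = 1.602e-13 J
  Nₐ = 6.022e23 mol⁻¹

Total constituent mass: 29 × 1.0078 + 36 × 1.0087 = 65.5394 amu
The mass defect is 65.5394 − 64.92779 = 0.61161 amu.
E_B = 0.61161 × 931.494 = 569.711 MeV
Per nucleus in joules: 569.711 MeV × 1.602e-13 J/MeV = 9.1268e-11 J
Per mole: 9.1268e-11 J × 6.022e23 mol⁻¹ = 5.4962e+13 J/mol

5.50e+10 kJ/mol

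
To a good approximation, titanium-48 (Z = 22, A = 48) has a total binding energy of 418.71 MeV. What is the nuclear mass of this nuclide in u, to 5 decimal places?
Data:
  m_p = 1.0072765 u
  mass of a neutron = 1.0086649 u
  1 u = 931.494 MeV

Mass defect = 418.71 MeV / (931.494 MeV/u) = 0.4495037 u
Constituent mass = 22(1.0072765) + 26(1.0086649) = 48.3853704 u
Nuclear mass = 48.3853704 − 0.4495037 = 47.9358667 u ≈ 47.93587 u (to 5 decimal places)

47.93587 u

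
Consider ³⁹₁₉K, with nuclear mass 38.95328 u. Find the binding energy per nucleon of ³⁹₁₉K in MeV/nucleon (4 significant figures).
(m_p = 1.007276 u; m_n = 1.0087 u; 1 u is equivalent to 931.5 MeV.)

With 19 protons and 20 neutrons (A = 39):
Σm = 19·m_p + 20·m_n = 19.138244 + 20.1740 = 39.312244 u
The mass defect is 39.312244 − 38.95328 = 0.358964 u.
Binding energy = Δm·c² = 0.358964 × 931.5 MeV/u = 334.375 MeV
Dividing by A = 39 gives 8.574 MeV per nucleon.

8.574 MeV/nucleon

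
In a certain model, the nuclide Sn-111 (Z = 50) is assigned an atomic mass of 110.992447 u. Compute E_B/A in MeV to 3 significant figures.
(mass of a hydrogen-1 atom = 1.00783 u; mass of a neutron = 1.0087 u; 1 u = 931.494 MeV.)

Z = 50, so N = A − Z = 111 − 50 = 61.
Σm = 50·m(¹H) + 61·m_n = 50.39150 + 61.5307 = 111.92220 u
Δm = 111.92220 − 110.992447 = 0.929753 u
Binding energy = Δm·c² = 0.929753 × 931.494 MeV/u = 866.059 MeV
BE/A = 866.059 MeV / 111 = 7.802 MeV/nucleon

7.80 MeV/nucleon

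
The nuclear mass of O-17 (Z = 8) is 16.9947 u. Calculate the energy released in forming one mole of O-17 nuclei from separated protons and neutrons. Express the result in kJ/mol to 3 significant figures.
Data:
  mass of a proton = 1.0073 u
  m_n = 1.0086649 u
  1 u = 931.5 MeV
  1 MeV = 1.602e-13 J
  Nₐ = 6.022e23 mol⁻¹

Total constituent mass: 8 × 1.0073 + 9 × 1.0086649 = 17.1363841 u
Δm = 17.1363841 − 16.9947 = 0.1416841 u
Converting to energy: 0.1416841 u × 931.5 MeV/u = 131.979 MeV
Per nucleus in joules: 131.979 MeV × 1.602e-13 J/MeV = 2.1143e-11 J
Per mole: 2.1143e-11 J × 6.022e23 mol⁻¹ = 1.2732e+13 J/mol

1.27e+10 kJ/mol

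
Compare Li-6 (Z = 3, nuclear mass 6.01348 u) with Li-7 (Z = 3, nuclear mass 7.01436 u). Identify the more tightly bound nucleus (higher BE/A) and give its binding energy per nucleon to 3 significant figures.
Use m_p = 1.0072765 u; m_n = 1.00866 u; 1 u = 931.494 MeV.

Li-6: Σm = 3(1.0072765) + 3(1.00866) = 6.0478095 u; Δm = 0.0343295 u; E_B = 31.978 MeV; E_B/A = 5.330 MeV
Li-7: Σm = 3(1.0072765) + 4(1.00866) = 7.0564695 u; Δm = 0.0421095 u; E_B = 39.225 MeV; E_B/A = 5.604 MeV
Li-7 has the higher binding energy per nucleon, so it is the more tightly bound nucleus.

Li-7; 5.60 MeV/nucleon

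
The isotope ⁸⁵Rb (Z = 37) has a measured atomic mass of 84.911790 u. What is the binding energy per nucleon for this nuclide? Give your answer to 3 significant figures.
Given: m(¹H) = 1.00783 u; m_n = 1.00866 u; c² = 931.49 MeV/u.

The nucleus contains 37 protons and 85 − 37 = 48 neutrons.
Σm = 37·m(¹H) + 48·m_n = 37.28971 + 48.41568 = 85.70539 u
Δm = 85.70539 − 84.911790 = 0.793600 u
Converting to energy: 0.793600 u × 931.49 MeV/u = 739.230 MeV
Dividing by A = 85 gives 8.697 MeV per nucleon.

8.70 MeV/nucleon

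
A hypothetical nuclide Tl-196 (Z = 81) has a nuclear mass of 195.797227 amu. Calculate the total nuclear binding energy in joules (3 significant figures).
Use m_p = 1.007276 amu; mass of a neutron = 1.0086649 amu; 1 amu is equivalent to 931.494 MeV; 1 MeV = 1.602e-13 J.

2.67e-10 J

Mass of separated nucleons = 81(1.007276) + 115(1.0086649) = 81.589356 + 115.9964635 = 197.5858195 amu
Δm = 197.5858195 − 195.797227 = 1.7885925 amu
Binding energy = Δm·c² = 1.7885925 × 931.494 MeV/amu = 1666.06 MeV
In joules: 1666.06 MeV × 1.602e-13 J/MeV = 2.6690e-10 J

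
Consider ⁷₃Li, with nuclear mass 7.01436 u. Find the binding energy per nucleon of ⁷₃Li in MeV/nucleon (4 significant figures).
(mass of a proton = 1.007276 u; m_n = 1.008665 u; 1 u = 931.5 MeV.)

Z = 3, so N = A − Z = 7 − 3 = 4.
Σm = 3·m_p + 4·m_n = 3.021828 + 4.034660 = 7.056488 u
Δm = 7.056488 − 7.01436 = 0.042128 u
E_B = 0.042128 × 931.5 = 39.2422 MeV
Dividing by A = 7 gives 5.606 MeV per nucleon.

5.606 MeV/nucleon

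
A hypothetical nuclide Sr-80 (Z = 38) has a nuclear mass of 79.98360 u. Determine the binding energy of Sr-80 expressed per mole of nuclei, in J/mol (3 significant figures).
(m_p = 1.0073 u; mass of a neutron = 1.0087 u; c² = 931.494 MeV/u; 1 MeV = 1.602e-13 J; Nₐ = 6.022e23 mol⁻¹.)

5.92e+13 J/mol

Total constituent mass: 38 × 1.0073 + 42 × 1.0087 = 80.6428 u
The mass defect is 80.6428 − 79.98360 = 0.65920 u.
Binding energy = Δm·c² = 0.65920 × 931.494 MeV/u = 614.041 MeV
Per nucleus in joules: 614.041 MeV × 1.602e-13 J/MeV = 9.8369e-11 J
Per mole: 9.8369e-11 J × 6.022e23 mol⁻¹ = 5.9238e+13 J/mol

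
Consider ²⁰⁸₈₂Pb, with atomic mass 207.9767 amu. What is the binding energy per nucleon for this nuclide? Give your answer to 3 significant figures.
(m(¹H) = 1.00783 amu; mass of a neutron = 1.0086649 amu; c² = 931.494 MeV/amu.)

Σm = 82·m(¹H) + 126·m_n = 82.64206 + 127.0917774 = 209.7338374 amu
The mass defect is 209.7338374 − 207.9767 = 1.7571374 amu.
Converting to energy: 1.7571374 amu × 931.494 MeV/amu = 1636.76 MeV
Dividing by A = 208 gives 7.869 MeV per nucleon.

7.87 MeV/nucleon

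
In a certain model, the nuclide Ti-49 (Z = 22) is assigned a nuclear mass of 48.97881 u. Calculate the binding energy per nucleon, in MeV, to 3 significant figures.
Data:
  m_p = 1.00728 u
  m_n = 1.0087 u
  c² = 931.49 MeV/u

7.91 MeV/nucleon

Z = 22, so N = A − Z = 49 − 22 = 27.
Mass of separated nucleons = 22(1.00728) + 27(1.0087) = 22.16016 + 27.2349 = 49.39506 u
Mass defect Δm = 49.39506 − 48.97881 = 0.41625 u
E_B = 0.41625 × 931.49 = 387.733 MeV
BE/A = 387.733 MeV / 49 = 7.913 MeV/nucleon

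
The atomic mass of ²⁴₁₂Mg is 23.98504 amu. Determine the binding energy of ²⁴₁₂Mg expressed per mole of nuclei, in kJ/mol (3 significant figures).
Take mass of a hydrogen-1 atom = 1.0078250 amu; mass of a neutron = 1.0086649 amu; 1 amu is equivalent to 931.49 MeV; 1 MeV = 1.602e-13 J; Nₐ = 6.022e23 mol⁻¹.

1.91e+10 kJ/mol

With 12 protons and 12 neutrons (A = 24):
Total constituent mass: 12 × 1.0078250 + 12 × 1.0086649 = 24.1978788 amu
Mass defect Δm = 24.1978788 − 23.98504 = 0.2128388 amu
Converting to energy: 0.2128388 amu × 931.49 MeV/amu = 198.257 MeV
Per nucleus in joules: 198.257 MeV × 1.602e-13 J/MeV = 3.1761e-11 J
Per mole: 3.1761e-11 J × 6.022e23 mol⁻¹ = 1.9126e+13 J/mol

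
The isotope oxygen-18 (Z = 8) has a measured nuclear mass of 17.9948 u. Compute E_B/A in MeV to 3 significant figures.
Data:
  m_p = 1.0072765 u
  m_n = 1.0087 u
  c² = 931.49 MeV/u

7.78 MeV/nucleon

The nucleus contains 8 protons and 18 − 8 = 10 neutrons.
Σm = 8·m_p + 10·m_n = 8.0582120 + 10.0870 = 18.1452120 u
The mass defect is 18.1452120 − 17.9948 = 0.1504120 u.
Converting to energy: 0.1504120 u × 931.49 MeV/u = 140.107 MeV
Dividing by A = 18 gives 7.784 MeV per nucleon.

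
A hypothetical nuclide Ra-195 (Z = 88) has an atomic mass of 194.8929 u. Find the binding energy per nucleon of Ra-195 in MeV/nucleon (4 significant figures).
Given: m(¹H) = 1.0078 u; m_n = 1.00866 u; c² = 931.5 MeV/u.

With 88 protons and 107 neutrons (A = 195):
Σm = 88·m(¹H) + 107·m_n = 88.6864 + 107.92662 = 196.61302 u
Δm = 196.61302 − 194.8929 = 1.72012 u
E_B = 1.72012 × 931.5 = 1602.29 MeV
Per nucleon: 1602.29 / 195 = 8.217 MeV

8.217 MeV/nucleon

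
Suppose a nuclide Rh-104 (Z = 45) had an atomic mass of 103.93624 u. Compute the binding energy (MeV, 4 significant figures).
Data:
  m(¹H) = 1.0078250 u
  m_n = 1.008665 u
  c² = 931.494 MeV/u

863.6 MeV

With 45 protons and 59 neutrons (A = 104):
Σm = 45·m(¹H) + 59·m_n = 45.3521250 + 59.511235 = 104.8633600 u
Δm = 104.8633600 − 103.93624 = 0.9271200 u
Converting to energy: 0.9271200 u × 931.494 MeV/u = 863.607 MeV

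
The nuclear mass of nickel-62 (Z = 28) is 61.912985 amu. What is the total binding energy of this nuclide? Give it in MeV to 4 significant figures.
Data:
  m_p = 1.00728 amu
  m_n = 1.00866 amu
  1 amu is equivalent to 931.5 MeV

545.2 MeV

With 28 protons and 34 neutrons (A = 62):
Σm = 28·m_p + 34·m_n = 28.20384 + 34.29444 = 62.49828 amu
The mass defect is 62.49828 − 61.912985 = 0.585295 amu.
E_B = 0.585295 × 931.5 = 545.202 MeV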